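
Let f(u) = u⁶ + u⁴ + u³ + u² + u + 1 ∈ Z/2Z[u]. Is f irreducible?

No

Check for roots in Z/2Z: f(0) = 1; f(1) = 0 → root.
f(1) = 0, so (u − 1) divides f(u); f is reducible.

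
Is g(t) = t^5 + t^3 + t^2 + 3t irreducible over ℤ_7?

No

Check for roots in ℤ_7: g(0) = 0 → root; g(1) = 6; g(2) = 1; g(3) = 1; g(4) = 3; g(5) = 0 → root; g(6) = 3.
g(0) = 0, so (t) divides g(t); g is reducible.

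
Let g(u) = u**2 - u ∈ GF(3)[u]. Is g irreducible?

No

Check for roots in GF(3): g(0) = 0 → root; g(1) = 0 → root; g(2) = 2.
g(0) = 0, so (u) divides g(u); g is reducible.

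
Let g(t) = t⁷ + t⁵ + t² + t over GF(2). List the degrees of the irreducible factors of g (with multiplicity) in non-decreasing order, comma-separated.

Roots in GF(2): g(0) = 0 → root; g(1) = 0 → root.
Linear factors from roots: (t), (t + 1).
Complete factorization: g(t) = (t)·(t + 1)·(t² + t + 1)·(t³ + t + 1).
Factor degrees with multiplicity: 1 + 1 + 2 + 3 = 7.

1, 1, 2, 3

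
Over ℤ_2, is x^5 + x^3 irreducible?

Write g(x) = x^5 + x^3.
Check for roots in ℤ_2: g(0) = 0 → root; g(1) = 0 → root.
g(0) = 0, so (x) divides g(x); g is reducible.

No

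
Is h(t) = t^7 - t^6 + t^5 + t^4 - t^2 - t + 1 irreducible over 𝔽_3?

Yes

Check for roots in 𝔽_3: h(0) = 1; h(1) = 1; h(2) = 2.
No roots, so no linear factors.
Monic irreducibles of degree 2 over GF(3): t^2 + 1, t^2 + t - 1, t^2 - t - 1.
None of them divide h (all give nonzero remainder).
Degree-3 irreducible divisors: test the 8 monic irreducibles of degree 3 over GF(3).
None of them divide h (all give nonzero remainder).
No irreducible factor of degree ≤ 3 exists, so h is irreducible over GF(3).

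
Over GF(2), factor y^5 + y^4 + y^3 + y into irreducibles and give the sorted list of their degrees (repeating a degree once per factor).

1, 1, 3

Write f(y) = y^5 + y^4 + y^3 + y.
Roots in GF(2): f(0) = 0 → root; f(1) = 0 → root.
Linear factors from roots: (y), (y + 1).
Complete factorization: f(y) = (y)·(y + 1)·(y^3 + y + 1).
Factor degrees with multiplicity: 1 + 1 + 3 = 5.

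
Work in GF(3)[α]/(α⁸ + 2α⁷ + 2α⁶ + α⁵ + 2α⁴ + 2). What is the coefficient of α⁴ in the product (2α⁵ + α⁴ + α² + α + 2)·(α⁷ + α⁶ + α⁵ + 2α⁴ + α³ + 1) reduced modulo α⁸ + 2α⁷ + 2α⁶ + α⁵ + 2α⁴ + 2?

1

Multiply in GF(3)[α]: (2α⁵ + α⁴ + α² + α + 2)·(α⁷ + α⁶ + α⁵ + 2α⁴ + α³ + 1) = 2α¹² + 2α⁷ + 2α⁶ + α⁵ + 2α³ + α² + α + 2.
Reduce using α⁸ ≡ α⁷ + α⁶ + 2α⁵ + α⁴ + 1 (mod α⁸ + 2α⁷ + 2α⁶ + α⁵ + 2α⁴ + 2).
Reduced: α⁶ + α⁴ + α³ + 2α² + 2α + 1.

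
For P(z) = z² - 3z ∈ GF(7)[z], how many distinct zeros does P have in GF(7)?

2

Evaluate at each of the 7 elements of GF(7):
P(0) = 0 → root; P(1) = 5; P(2) = 5; P(3) = 0 → root; P(4) = 4; P(5) = 3; P(6) = 4.
Roots: {0, 3}.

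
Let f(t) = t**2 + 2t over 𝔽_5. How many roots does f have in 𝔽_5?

Evaluate at each of the 5 elements of 𝔽_5:
f(0) = 0 → root; f(1) = 3; f(2) = 3; f(3) = 0 → root; f(4) = 4.
Roots: {0, 3}.

2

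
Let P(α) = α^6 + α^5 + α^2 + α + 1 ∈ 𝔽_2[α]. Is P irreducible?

Check for roots in 𝔽_2: P(0) = 1; P(1) = 1.
No roots, so no linear factors.
Monic irreducibles of degree 2 over GF(2): α^2 + α + 1.
None of them divide P (all give nonzero remainder).
Monic irreducibles of degree 3 over GF(2): α^3 + α + 1, α^3 + α^2 + 1.
None of them divide P (all give nonzero remainder).
No irreducible factor of degree ≤ 3 exists, so P is irreducible over GF(2).

Yes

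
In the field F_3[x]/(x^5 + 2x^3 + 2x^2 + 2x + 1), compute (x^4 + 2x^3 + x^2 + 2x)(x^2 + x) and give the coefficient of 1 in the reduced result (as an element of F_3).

0

Multiply in F_3[x]: (x^4 + 2x^3 + x^2 + 2x)·(x^2 + x) = x^6 + 2x^2.
Reduce using x^5 ≡ x^3 + x^2 + x + 2 (mod x^5 + 2x^3 + 2x^2 + 2x + 1).
Reduced: x^4 + x^3 + 2x.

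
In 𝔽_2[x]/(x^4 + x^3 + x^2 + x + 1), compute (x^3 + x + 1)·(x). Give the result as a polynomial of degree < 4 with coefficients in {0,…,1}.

x^3 + 1

Multiply in 𝔽_2[x]: (x^3 + x + 1)·(x) = x^4 + x^2 + x.
Reduce using x^4 ≡ x^3 + x^2 + x + 1 (mod x^4 + x^3 + x^2 + x + 1).
Reduced: x^3 + 1.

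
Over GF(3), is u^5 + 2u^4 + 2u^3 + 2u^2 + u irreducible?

Write f(u) = u^5 + 2u^4 + 2u^3 + 2u^2 + u.
Check for roots in GF(3): f(0) = 0 → root; f(1) = 2; f(2) = 0 → root.
f(0) = 0, so (u) divides f(u); f is reducible.

No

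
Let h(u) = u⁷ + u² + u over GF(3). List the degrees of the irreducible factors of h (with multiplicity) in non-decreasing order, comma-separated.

1, 1, 2, 3

Roots in GF(3): h(0) = 0 → root; h(1) = 0 → root; h(2) = 2.
Linear factors from roots: (u), (u + 2).
Complete factorization: h(u) = (u)·(u + 2)·(u² + 2u + 2)·(u³ + 2u² + u + 1).
Factor degrees with multiplicity: 1 + 1 + 2 + 3 = 7.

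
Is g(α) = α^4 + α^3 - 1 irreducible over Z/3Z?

Yes

Check for roots in Z/3Z: g(0) = 2; g(1) = 1; g(2) = 2.
No roots, so no linear factors.
Monic irreducibles of degree 2 over GF(3): α^2 + 1, α^2 + α - 1, α^2 - α - 1.
None of them divide g (all give nonzero remainder).
No irreducible factor of degree ≤ 2 exists, so g is irreducible over GF(3).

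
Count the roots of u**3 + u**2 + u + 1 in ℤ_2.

1

Write g(u) = u**3 + u**2 + u + 1.
Evaluate at each of the 2 elements of ℤ_2:
g(0) = 1; g(1) = 0 → root.
Roots: {1}.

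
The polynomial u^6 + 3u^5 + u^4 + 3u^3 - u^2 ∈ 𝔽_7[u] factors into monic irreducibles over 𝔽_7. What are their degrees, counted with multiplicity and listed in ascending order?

1, 1, 1, 1, 2

Write h(u) = u^6 + 3u^5 + u^4 + 3u^3 - u^2.
Linear factors from roots: (u), (u - 1), (u - 2).
Complete factorization: h(u) = (u - 2)·(u - 1)·(u)^2·(u^2 - u + 3).
Factor degrees with multiplicity: 1 + 1 + 1 + 1 + 2 = 6.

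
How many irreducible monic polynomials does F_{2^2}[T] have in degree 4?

x^(4^4) − x is the product of all monic irreducibles of degree dividing 4; Möbius inversion gives N = (1/4) Σ μ(4/d)·4^d.
Divisors of 4: 1, 2, 4; μ(4/d) for each: 0, -1, 1.
Σ = − 4^2 + 4^4 = 240.
N = 240/4 = 60.

60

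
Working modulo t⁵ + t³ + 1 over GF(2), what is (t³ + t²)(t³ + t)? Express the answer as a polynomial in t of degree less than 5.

t + 1

Multiply in GF(2)[t]: (t³ + t²)·(t³ + t) = t⁶ + t⁵ + t⁴ + t³.
Reduce using t⁵ ≡ t³ + 1 (mod t⁵ + t³ + 1).
Reduced: t + 1.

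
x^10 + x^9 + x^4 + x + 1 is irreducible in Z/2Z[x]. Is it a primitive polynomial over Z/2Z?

Yes

Write f(x) = x^10 + x^9 + x^4 + x + 1.
|GF(2^10)^×| = 2^10 − 1 = 1023. Prime factorization: 1023 = 3·11·31.
f is primitive ⇔ x has order 1023 in GF(2)[x]/(f), i.e. x^(1023/q) ≠ 1 for each prime q | 1023.
x^(341) mod f = x^8 + x^6 + x^3 + x^2 + x.
x^(93) mod f = x^9 + x^8 + x^6 + x^5 + x^2 + 1.
x^(33) mod f = x^9 + x^8 + x^6 + x^4 + x^2 + x + 1.
None equal 1, so x has full order 1023; f is primitive.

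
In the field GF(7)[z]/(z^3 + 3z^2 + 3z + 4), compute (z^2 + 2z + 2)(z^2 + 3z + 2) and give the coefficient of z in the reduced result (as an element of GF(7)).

Multiply in GF(7)[z]: (z^2 + 2z + 2)·(z^2 + 3z + 2) = z^4 + 5z^3 + 3z^2 + 3z + 4.
Reduce using z^3 ≡ 4z^2 + 4z + 3 (mod z^3 + 3z^2 + 3z + 4).
Reduced: z^2 + 3.

0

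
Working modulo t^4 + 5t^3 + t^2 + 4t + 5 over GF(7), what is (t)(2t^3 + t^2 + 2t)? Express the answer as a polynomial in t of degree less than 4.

5t^3 + 6t + 4

Multiply in GF(7)[t]: (t)·(2t^3 + t^2 + 2t) = 2t^4 + t^3 + 2t^2.
Reduce using t^4 ≡ 2t^3 + 6t^2 + 3t + 2 (mod t^4 + 5t^3 + t^2 + 4t + 5).
Reduced: 5t^3 + 6t + 4.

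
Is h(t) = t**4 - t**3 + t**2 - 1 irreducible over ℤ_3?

No

Check for roots in ℤ_3: h(0) = 2; h(1) = 0 → root; h(2) = 2.
h(1) = 0, so (t − 1) divides h(t); h is reducible.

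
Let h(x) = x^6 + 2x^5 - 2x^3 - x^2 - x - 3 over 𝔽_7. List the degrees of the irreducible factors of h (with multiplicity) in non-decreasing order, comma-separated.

3, 3

Complete factorization: h(x) = (x^3 + 3x^2 + 2x + 2)·(x^3 - x^2 + x + 2).
Factor degrees with multiplicity: 3 + 3 = 6.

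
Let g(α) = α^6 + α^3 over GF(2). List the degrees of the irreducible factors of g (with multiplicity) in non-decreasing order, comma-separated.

Roots in GF(2): g(0) = 0 → root; g(1) = 0 → root.
Linear factors from roots: (α), (α + 1).
Complete factorization: g(α) = (α + 1)·(α)^3·(α^2 + α + 1).
Factor degrees with multiplicity: 1 + 1 + 1 + 1 + 2 = 6.

1, 1, 1, 1, 2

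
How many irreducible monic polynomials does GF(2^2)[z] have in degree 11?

381300

Gauss's count: N_{4}(11) = (1/11) Σ_{d|11} μ(11/d)·4^d.
Divisors of 11: 1, 11; μ(11/d) for each: -1, 1.
Σ = − 4^1 + 4^11 = 4194300.
N = 4194300/11 = 381300.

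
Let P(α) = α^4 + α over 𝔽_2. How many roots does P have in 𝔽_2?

Evaluate at each of the 2 elements of 𝔽_2:
P(0) = 0 → root; P(1) = 0 → root.
Roots: {0, 1}.

2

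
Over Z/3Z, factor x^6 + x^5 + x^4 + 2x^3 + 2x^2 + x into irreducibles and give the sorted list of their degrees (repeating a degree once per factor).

1, 1, 4

Write g(x) = x^6 + x^5 + x^4 + 2x^3 + 2x^2 + x.
Roots in Z/3Z: g(0) = 0 → root; g(1) = 2; g(2) = 0 → root.
Linear factors from roots: (x), (x + 1).
Complete factorization: g(x) = (x)·(x + 1)·(x^4 + x^2 + x + 1).
Factor degrees with multiplicity: 1 + 1 + 4 = 6.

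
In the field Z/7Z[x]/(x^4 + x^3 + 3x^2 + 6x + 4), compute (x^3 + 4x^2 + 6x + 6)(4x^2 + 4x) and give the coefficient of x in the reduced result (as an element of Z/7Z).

3

Multiply in Z/7Z[x]: (x^3 + 4x^2 + 6x + 6)·(4x^2 + 4x) = 4x^5 + 6x^4 + 5x^3 + 6x^2 + 3x.
Reduce using x^4 ≡ 6x^3 + 4x^2 + x + 3 (mod x^4 + x^3 + 3x^2 + 6x + 4).
Reduced: 5x^3 + 4x^2 + 3x + 6.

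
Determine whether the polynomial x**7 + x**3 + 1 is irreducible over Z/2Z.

Write g(x) = x**7 + x**3 + 1.
Check for roots in Z/2Z: g(0) = 1; g(1) = 1.
No roots, so no linear factors.
Monic irreducibles of degree 2 over GF(2): x**2 + x + 1.
None of them divide g (all give nonzero remainder).
Monic irreducibles of degree 3 over GF(2): x**3 + x + 1, x**3 + x**2 + 1.
None of them divide g (all give nonzero remainder).
No irreducible factor of degree ≤ 3 exists, so g is irreducible over GF(2).

Yes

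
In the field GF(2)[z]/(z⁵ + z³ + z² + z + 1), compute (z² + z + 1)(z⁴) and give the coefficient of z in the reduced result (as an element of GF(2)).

Multiply in GF(2)[z]: (z² + z + 1)·(z⁴) = z⁶ + z⁵ + z⁴.
Reduce using z⁵ ≡ z³ + z² + z + 1 (mod z⁵ + z³ + z² + z + 1).
Reduced: 1.

0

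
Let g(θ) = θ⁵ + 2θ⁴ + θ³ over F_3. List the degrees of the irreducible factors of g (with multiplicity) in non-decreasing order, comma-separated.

Roots in F_3: g(0) = 0 → root; g(1) = 1; g(2) = 0 → root.
Linear factors from roots: (θ), (θ + 1).
Complete factorization: g(θ) = (θ + 1)^2·(θ)^3.
Factor degrees with multiplicity: 1 + 1 + 1 + 1 + 1 = 5.

1, 1, 1, 1, 1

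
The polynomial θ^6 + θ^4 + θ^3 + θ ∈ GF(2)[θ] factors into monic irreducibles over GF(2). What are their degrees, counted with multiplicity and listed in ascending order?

Write h(θ) = θ^6 + θ^4 + θ^3 + θ.
Roots in GF(2): h(0) = 0 → root; h(1) = 0 → root.
Linear factors from roots: (θ), (θ + 1).
Complete factorization: h(θ) = (θ)·(θ + 1)^3·(θ^2 + θ + 1).
Factor degrees with multiplicity: 1 + 1 + 1 + 1 + 2 = 6.

1, 1, 1, 1, 2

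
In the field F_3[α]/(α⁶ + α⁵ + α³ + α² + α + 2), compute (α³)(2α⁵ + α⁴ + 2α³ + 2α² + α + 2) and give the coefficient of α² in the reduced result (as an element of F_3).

Multiply in F_3[α]: (α³)·(2α⁵ + α⁴ + 2α³ + 2α² + α + 2) = 2α⁸ + α⁷ + 2α⁶ + 2α⁵ + α⁴ + 2α³.
Reduce using α⁶ ≡ 2α⁵ + 2α³ + 2α² + 2α + 1 (mod α⁶ + α⁵ + α³ + α² + α + 2).
Reduced: α³ + 2α.

0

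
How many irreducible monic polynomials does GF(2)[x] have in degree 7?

x^(2^7) − x is the product of all monic irreducibles of degree dividing 7; Möbius inversion gives N = (1/7) Σ μ(7/d)·2^d.
Divisors of 7: 1, 7; μ(7/d) for each: -1, 1.
Σ = − 2^1 + 2^7 = 126.
N = 126/7 = 18.

18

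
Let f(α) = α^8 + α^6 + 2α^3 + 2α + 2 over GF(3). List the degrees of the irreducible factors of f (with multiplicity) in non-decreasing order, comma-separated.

1, 1, 3, 3

Roots in GF(3): f(0) = 2; f(1) = 2; f(2) = 0 → root.
Linear factors from roots: (α + 1).
Complete factorization: f(α) = (α + 1)^2·(α^3 + 2α^2 + α + 1)·(α^3 + 2α^2 + 2α + 2).
Factor degrees with multiplicity: 1 + 1 + 3 + 3 = 8.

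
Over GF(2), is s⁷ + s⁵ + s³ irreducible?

No

Write m(s) = s⁷ + s⁵ + s³.
Check for roots in GF(2): m(0) = 0 → root; m(1) = 1.
m(0) = 0, so (s) divides m(s); m is reducible.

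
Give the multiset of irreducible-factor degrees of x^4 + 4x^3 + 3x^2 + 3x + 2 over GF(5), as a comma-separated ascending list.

2, 2

Write h(x) = x^4 + 4x^3 + 3x^2 + 3x + 2.
Roots in GF(5): h(0) = 2; h(1) = 3; h(2) = 3; h(3) = 2; h(4) = 4.
Complete factorization: h(x) = (x^2 + 2)·(x^2 + 4x + 1).
Factor degrees with multiplicity: 2 + 2 = 4.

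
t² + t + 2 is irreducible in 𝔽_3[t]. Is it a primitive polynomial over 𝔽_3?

Write f(t) = t² + t + 2.
|GF(3^2)^×| = 3^2 − 1 = 8. Prime factorization: 8 = 2^3.
f is primitive ⇔ t has order 8 in GF(3)[t]/(f), i.e. t^(8/q) ≠ 1 for each prime q | 8.
t^(4) mod f = 2.
None equal 1, so t has full order 8; f is primitive.

Yes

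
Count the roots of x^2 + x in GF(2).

Write g(x) = x^2 + x.
Evaluate at each of the 2 elements of GF(2):
g(0) = 0 → root; g(1) = 0 → root.
Roots: {0, 1}.

2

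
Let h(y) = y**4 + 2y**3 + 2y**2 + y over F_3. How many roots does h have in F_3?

3

Evaluate at each of the 3 elements of F_3:
h(0) = 0 → root; h(1) = 0 → root; h(2) = 0 → root.
Roots: {0, 1, 2}.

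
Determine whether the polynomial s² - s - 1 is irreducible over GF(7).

Write f(s) = s² - s - 1.
Check for roots in GF(7): f(0) = 6; f(1) = 6; f(2) = 1; f(3) = 5; f(4) = 4; f(5) = 5; f(6) = 1.
No roots. A degree-2 polynomial over a field with no linear factor is irreducible.

Yes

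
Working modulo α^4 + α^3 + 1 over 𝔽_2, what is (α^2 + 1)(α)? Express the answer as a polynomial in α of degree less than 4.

Multiply in 𝔽_2[α]: (α^2 + 1)·(α) = α^3 + α.
Reduced: α^3 + α.

α^3 + α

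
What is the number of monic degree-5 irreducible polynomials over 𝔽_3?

48

The number of monic irreducibles of degree 5 over GF(3) is (1/5)·Σ_{d∣5} μ(5/d) 3^d.
Divisors of 5: 1, 5; μ(5/d) for each: -1, 1.
Σ = − 3^1 + 3^5 = 240.
N = 240/5 = 48.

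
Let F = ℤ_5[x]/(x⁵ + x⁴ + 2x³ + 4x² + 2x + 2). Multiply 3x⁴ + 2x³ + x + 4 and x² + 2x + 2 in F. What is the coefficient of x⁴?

Multiply in ℤ_5[x]: (3x⁴ + 2x³ + x + 4)·(x² + 2x + 2) = 3x⁶ + 3x⁵ + x² + 3.
Reduce using x⁵ ≡ 4x⁴ + 3x³ + x² + 3x + 3 (mod x⁵ + x⁴ + 2x³ + 4x² + 2x + 2).
Reduced: 4x⁴ + 3x³ + 4x + 3.

4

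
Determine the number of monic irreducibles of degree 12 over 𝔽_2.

Gauss's count: N_{2}(12) = (1/12) Σ_{d|12} μ(12/d)·2^d.
Divisors of 12: 1, 2, 3, 4, 6, 12; μ(12/d) for each: 0, 1, 0, -1, -1, 1.
Σ = 2^2 − 2^4 − 2^6 + 2^12 = 4020.
N = 4020/12 = 335.

335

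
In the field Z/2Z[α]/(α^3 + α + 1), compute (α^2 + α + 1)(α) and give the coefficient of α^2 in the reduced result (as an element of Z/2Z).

1

Multiply in Z/2Z[α]: (α^2 + α + 1)·(α) = α^3 + α^2 + α.
Reduce using α^3 ≡ α + 1 (mod α^3 + α + 1).
Reduced: α^2 + 1.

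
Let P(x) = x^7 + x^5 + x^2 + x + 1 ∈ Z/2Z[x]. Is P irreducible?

Yes

Check for roots in Z/2Z: P(0) = 1; P(1) = 1.
No roots, so no linear factors.
Monic irreducibles of degree 2 over GF(2): x^2 + x + 1.
None of them divide P (all give nonzero remainder).
Monic irreducibles of degree 3 over GF(2): x^3 + x + 1, x^3 + x^2 + 1.
None of them divide P (all give nonzero remainder).
No irreducible factor of degree ≤ 3 exists, so P is irreducible over GF(2).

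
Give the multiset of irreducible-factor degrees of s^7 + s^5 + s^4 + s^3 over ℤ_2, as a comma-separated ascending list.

Write g(s) = s^7 + s^5 + s^4 + s^3.
Roots in ℤ_2: g(0) = 0 → root; g(1) = 0 → root.
Linear factors from roots: (s), (s + 1).
Complete factorization: g(s) = (s + 1)·(s)^3·(s^3 + s^2 + 1).
Factor degrees with multiplicity: 1 + 1 + 1 + 1 + 3 = 7.

1, 1, 1, 1, 3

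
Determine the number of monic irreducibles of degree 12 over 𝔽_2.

The number of monic irreducibles of degree 12 over GF(2) is (1/12)·Σ_{d∣12} μ(12/d) 2^d.
Divisors of 12: 1, 2, 3, 4, 6, 12; μ(12/d) for each: 0, 1, 0, -1, -1, 1.
Σ = 2^2 − 2^4 − 2^6 + 2^12 = 4020.
N = 4020/12 = 335.

335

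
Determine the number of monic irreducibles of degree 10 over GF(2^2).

By the necklace-counting formula, N_4(10) = (1/10) Σ_{d|10} μ(10/d)·4^d.
Divisors of 10: 1, 2, 5, 10; μ(10/d) for each: 1, -1, -1, 1.
Σ = 4^1 − 4^2 − 4^5 + 4^10 = 1047540.
N = 1047540/10 = 104754.

104754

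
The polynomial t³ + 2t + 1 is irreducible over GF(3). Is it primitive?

Write f(t) = t³ + 2t + 1.
|GF(3^3)^×| = 3^3 − 1 = 26. Prime factorization: 26 = 2·13.
f is primitive ⇔ t has order 26 in GF(3)[t]/(f), i.e. t^(26/q) ≠ 1 for each prime q | 26.
t^(13) mod f = 2.
t^(2) mod f = t².
None equal 1, so t has full order 26; f is primitive.

Yes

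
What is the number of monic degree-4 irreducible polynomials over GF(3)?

18

The number of monic irreducibles of degree 4 over GF(3) is (1/4)·Σ_{d∣4} μ(4/d) 3^d.
Divisors of 4: 1, 2, 4; μ(4/d) for each: 0, -1, 1.
Σ = − 3^2 + 3^4 = 72.
N = 72/4 = 18.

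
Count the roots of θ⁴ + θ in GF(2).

Write f(θ) = θ⁴ + θ.
Evaluate at each of the 2 elements of GF(2):
f(0) = 0 → root; f(1) = 0 → root.
Roots: {0, 1}.

2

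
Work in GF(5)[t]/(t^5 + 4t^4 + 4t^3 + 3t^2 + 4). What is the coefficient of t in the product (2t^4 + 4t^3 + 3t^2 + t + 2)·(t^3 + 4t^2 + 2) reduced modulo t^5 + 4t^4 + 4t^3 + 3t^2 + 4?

Multiply in GF(5)[t]: (2t^4 + 4t^3 + 3t^2 + t + 2)·(t^3 + 4t^2 + 2) = 2t^7 + 2t^6 + 4t^5 + 2t^4 + 4t^3 + 4t^2 + 2t + 4.
Reduce using t^5 ≡ t^4 + t^3 + 2t^2 + 1 (mod t^5 + 4t^4 + 4t^3 + 3t^2 + 4).
Reduced: 2t^3 + t^2 + t + 4.

1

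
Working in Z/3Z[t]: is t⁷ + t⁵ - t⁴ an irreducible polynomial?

No

Write h(t) = t⁷ + t⁵ - t⁴.
Check for roots in Z/3Z: h(0) = 0 → root; h(1) = 1; h(2) = 0 → root.
h(0) = 0, so (t) divides h(t); h is reducible.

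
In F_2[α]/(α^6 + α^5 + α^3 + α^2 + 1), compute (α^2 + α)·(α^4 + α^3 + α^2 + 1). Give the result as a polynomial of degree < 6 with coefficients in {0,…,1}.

α^5 + α + 1

Multiply in F_2[α]: (α^2 + α)·(α^4 + α^3 + α^2 + 1) = α^6 + α^3 + α^2 + α.
Reduce using α^6 ≡ α^5 + α^3 + α^2 + 1 (mod α^6 + α^5 + α^3 + α^2 + 1).
Reduced: α^5 + α + 1.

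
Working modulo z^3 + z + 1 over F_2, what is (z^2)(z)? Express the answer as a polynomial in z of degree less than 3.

Multiply in F_2[z]: (z^2)·(z) = z^3.
Reduce using z^3 ≡ z + 1 (mod z^3 + z + 1).
Reduced: z + 1.

z + 1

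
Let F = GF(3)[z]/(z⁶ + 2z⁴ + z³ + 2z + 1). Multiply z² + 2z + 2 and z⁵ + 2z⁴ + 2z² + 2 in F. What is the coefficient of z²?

1

Multiply in GF(3)[z]: (z² + 2z + 2)·(z⁵ + 2z⁴ + 2z² + 2) = z⁷ + z⁶ + z³ + z + 1.
Reduce using z⁶ ≡ z⁴ + 2z³ + z + 2 (mod z⁶ + 2z⁴ + z³ + 2z + 1).
Reduced: z⁵ + z² + z.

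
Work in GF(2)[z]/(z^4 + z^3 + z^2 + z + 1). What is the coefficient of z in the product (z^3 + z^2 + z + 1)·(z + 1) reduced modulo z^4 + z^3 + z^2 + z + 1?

1

Multiply in GF(2)[z]: (z^3 + z^2 + z + 1)·(z + 1) = z^4 + 1.
Reduce using z^4 ≡ z^3 + z^2 + z + 1 (mod z^4 + z^3 + z^2 + z + 1).
Reduced: z^3 + z^2 + z.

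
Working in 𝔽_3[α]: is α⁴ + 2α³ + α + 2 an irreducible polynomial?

No

Write P(α) = α⁴ + 2α³ + α + 2.
Check for roots in 𝔽_3: P(0) = 2; P(1) = 0 → root; P(2) = 0 → root.
P(1) = 0, so (α − 1) divides P(α); P is reducible.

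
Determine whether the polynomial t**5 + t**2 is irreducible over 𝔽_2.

No

Write h(t) = t**5 + t**2.
Check for roots in 𝔽_2: h(0) = 0 → root; h(1) = 0 → root.
h(0) = 0, so (t) divides h(t); h is reducible.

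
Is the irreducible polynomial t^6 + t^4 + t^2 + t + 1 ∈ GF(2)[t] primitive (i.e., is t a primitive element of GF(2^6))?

No

Write f(t) = t^6 + t^4 + t^2 + t + 1.
|GF(2^6)^×| = 2^6 − 1 = 63. Prime factorization: 63 = 3^2·7.
f is primitive ⇔ t has order 63 in GF(2)[t]/(f), i.e. t^(63/q) ≠ 1 for each prime q | 63.
t^(21) mod f = 1
t^(9) mod f = t^4 + t^2 + t.
Since t^(21) = 1, the order of t divides 21 < 63; not primitive.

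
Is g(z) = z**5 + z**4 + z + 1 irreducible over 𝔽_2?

No

Check for roots in 𝔽_2: g(0) = 1; g(1) = 0 → root.
g(1) = 0, so (z − 1) divides g(z); g is reducible.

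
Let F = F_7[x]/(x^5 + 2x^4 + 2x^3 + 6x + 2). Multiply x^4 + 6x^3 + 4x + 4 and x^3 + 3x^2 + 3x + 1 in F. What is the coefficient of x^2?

Multiply in F_7[x]: (x^4 + 6x^3 + 4x + 4)·(x^3 + 3x^2 + 3x + 1) = x^7 + 2x^6 + 2x^4 + x^3 + 3x^2 + 2x + 4.
Reduce using x^5 ≡ 5x^4 + 5x^3 + x + 5 (mod x^5 + 2x^4 + 2x^3 + 6x + 2).
Reduced: 6x^4 + 6x^3 + x^2 + 1.

1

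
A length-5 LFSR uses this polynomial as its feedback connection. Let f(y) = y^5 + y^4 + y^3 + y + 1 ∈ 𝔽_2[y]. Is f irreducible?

Yes

Check for roots in 𝔽_2: f(0) = 1; f(1) = 1.
No roots, so no linear factors.
Monic irreducibles of degree 2 over GF(2): y^2 + y + 1.
None of them divide f (all give nonzero remainder).
No irreducible factor of degree ≤ 2 exists, so f is irreducible over GF(2).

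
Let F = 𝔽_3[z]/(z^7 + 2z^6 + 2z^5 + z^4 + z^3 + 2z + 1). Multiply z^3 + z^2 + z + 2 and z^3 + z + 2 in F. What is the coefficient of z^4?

2

Multiply in 𝔽_3[z]: (z^3 + z^2 + z + 2)·(z^3 + z + 2) = z^6 + z^5 + 2z^4 + 2z^3 + z + 1.
Reduced: z^6 + z^5 + 2z^4 + 2z^3 + z + 1.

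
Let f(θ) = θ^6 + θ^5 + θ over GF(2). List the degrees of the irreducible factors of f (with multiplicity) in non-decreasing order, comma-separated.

Roots in GF(2): f(0) = 0 → root; f(1) = 1.
Linear factors from roots: (θ).
Complete factorization: f(θ) = (θ)·(θ^2 + θ + 1)·(θ^3 + θ + 1).
Factor degrees with multiplicity: 1 + 2 + 3 = 6.

1, 2, 3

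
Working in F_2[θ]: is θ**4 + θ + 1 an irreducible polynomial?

Yes

Write g(θ) = θ**4 + θ + 1.
Check for roots in F_2: g(0) = 1; g(1) = 1.
No roots, so no linear factors.
Monic irreducibles of degree 2 over GF(2): θ**2 + θ + 1.
None of them divide g (all give nonzero remainder).
No irreducible factor of degree ≤ 2 exists, so g is irreducible over GF(2).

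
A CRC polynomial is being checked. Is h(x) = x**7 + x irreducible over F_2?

Check for roots in F_2: h(0) = 0 → root; h(1) = 0 → root.
h(0) = 0, so (x) divides h(x); h is reducible.

No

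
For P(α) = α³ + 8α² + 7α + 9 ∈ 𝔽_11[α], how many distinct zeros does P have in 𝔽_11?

Evaluate at each of the 11 elements of 𝔽_11:
P(0) = 9; P(1) = 3; P(2) = 8; P(3) = 8; P(4) = 9; P(5) = 6; P(6) = 5; P(7) = 1; P(8) = 0 → root; P(9) = 8; P(10) = 9.
Roots: {8}.

1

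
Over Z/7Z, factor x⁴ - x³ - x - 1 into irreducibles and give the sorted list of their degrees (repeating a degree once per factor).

2, 2

Write h(x) = x⁴ - x³ - x - 1.
Complete factorization: h(x) = (x² + 1)·(x² - x - 1).
Factor degrees with multiplicity: 2 + 2 = 4.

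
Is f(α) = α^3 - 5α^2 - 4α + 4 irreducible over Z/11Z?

Yes

Check each element of Z/11Z for a root: f(0)=4, f(1)=7, f(2)=6, f(3)=7, f(4)=5, f(5)=6, f(6)=5, f(7)=8, f(8)=10, f(9)=6, f(10)=2.
No roots. A degree-3 polynomial over a field with no linear factor is irreducible.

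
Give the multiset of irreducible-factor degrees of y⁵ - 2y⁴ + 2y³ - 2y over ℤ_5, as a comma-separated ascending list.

1, 4

Write h(y) = y⁵ - 2y⁴ + 2y³ - 2y.
Roots in ℤ_5: h(0) = 0 → root; h(1) = 4; h(2) = 2; h(3) = 4; h(4) = 2.
Linear factors from roots: (y).
Complete factorization: h(y) = (y)·(y⁴ - 2y³ + 2y² - 2).
Factor degrees with multiplicity: 1 + 4 = 5.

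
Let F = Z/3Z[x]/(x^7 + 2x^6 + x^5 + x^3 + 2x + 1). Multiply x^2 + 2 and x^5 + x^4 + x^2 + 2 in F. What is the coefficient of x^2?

1

Multiply in Z/3Z[x]: (x^2 + 2)·(x^5 + x^4 + x^2 + 2) = x^7 + x^6 + 2x^5 + x^2 + 1.
Reduce using x^7 ≡ x^6 + 2x^5 + 2x^3 + x + 2 (mod x^7 + 2x^6 + x^5 + x^3 + 2x + 1).
Reduced: 2x^6 + x^5 + 2x^3 + x^2 + x.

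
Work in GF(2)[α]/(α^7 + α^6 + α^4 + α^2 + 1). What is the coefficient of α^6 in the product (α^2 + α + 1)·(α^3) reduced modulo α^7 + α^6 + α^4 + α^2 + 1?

0

Multiply in GF(2)[α]: (α^2 + α + 1)·(α^3) = α^5 + α^4 + α^3.
Reduced: α^5 + α^4 + α^3.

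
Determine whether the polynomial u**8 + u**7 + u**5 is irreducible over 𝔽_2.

No

Write m(u) = u**8 + u**7 + u**5.
Check for roots in 𝔽_2: m(0) = 0 → root; m(1) = 1.
m(0) = 0, so (u) divides m(u); m is reducible.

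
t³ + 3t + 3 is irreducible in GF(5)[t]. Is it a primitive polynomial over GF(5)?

Yes

Write f(t) = t³ + 3t + 3.
|GF(5^3)^×| = 5^3 − 1 = 124. Prime factorization: 124 = 2^2·31.
f is primitive ⇔ t has order 124 in GF(5)[t]/(f), i.e. t^(124/q) ≠ 1 for each prime q | 124.
t^(62) mod f = 4.
t^(4) mod f = 2t² + 2t.
None equal 1, so t has full order 124; f is primitive.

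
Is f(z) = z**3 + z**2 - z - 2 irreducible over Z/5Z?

Yes

Check for roots in Z/5Z: f(0) = 3; f(1) = 4; f(2) = 3; f(3) = 1; f(4) = 4.
No roots. A degree-3 polynomial over a field with no linear factor is irreducible.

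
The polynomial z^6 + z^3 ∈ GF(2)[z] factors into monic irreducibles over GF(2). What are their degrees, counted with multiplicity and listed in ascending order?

1, 1, 1, 1, 2

Write f(z) = z^6 + z^3.
Roots in GF(2): f(0) = 0 → root; f(1) = 0 → root.
Linear factors from roots: (z), (z + 1).
Complete factorization: f(z) = (z + 1)·(z)^3·(z^2 + z + 1).
Factor degrees with multiplicity: 1 + 1 + 1 + 1 + 2 = 6.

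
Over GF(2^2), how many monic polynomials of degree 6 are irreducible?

By the necklace-counting formula, N_4(6) = (1/6) Σ_{d|6} μ(6/d)·4^d.
Divisors of 6: 1, 2, 3, 6; μ(6/d) for each: 1, -1, -1, 1.
Σ = 4^1 − 4^2 − 4^3 + 4^6 = 4020.
N = 4020/6 = 670.

670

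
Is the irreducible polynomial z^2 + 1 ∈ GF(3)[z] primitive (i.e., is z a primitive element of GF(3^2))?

No

Write f(z) = z^2 + 1.
|GF(3^2)^×| = 3^2 − 1 = 8. Prime factorization: 8 = 2^3.
f is primitive ⇔ z has order 8 in GF(3)[z]/(f), i.e. z^(8/q) ≠ 1 for each prime q | 8.
z^(4) mod f = 1
Since z^(4) = 1, the order of z divides 4 < 8; not primitive.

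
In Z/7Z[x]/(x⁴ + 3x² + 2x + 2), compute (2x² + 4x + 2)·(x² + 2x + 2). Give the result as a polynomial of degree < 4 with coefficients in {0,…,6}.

Multiply in Z/7Z[x]: (2x² + 4x + 2)·(x² + 2x + 2) = 2x⁴ + x³ + 5x + 4.
Reduce using x⁴ ≡ 4x² + 5x + 5 (mod x⁴ + 3x² + 2x + 2).
Reduced: x³ + x² + x.

x^3 + x^2 + x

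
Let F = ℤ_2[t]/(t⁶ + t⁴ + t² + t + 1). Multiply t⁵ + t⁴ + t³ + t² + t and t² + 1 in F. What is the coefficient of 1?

Multiply in ℤ_2[t]: (t⁵ + t⁴ + t³ + t² + t)·(t² + 1) = t⁷ + t⁶ + t² + t.
Reduce using t⁶ ≡ t⁴ + t² + t + 1 (mod t⁶ + t⁴ + t² + t + 1).
Reduced: t⁵ + t⁴ + t³ + t² + t + 1.

1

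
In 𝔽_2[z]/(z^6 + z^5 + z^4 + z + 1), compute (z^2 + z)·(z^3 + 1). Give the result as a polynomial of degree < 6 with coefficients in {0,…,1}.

Multiply in 𝔽_2[z]: (z^2 + z)·(z^3 + 1) = z^5 + z^4 + z^2 + z.
Reduced: z^5 + z^4 + z^2 + z.

z^5 + z^4 + z^2 + z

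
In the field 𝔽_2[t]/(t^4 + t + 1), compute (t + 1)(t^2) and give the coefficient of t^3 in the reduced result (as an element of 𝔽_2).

1

Multiply in 𝔽_2[t]: (t + 1)·(t^2) = t^3 + t^2.
Reduced: t^3 + t^2.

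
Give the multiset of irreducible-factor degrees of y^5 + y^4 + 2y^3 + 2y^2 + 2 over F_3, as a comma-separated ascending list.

Write f(y) = y^5 + y^4 + 2y^3 + 2y^2 + 2.
Roots in F_3: f(0) = 2; f(1) = 2; f(2) = 2.
Complete factorization: f(y) = (y^5 + y^4 + 2y^3 + 2y^2 + 2).
Factor degrees with multiplicity: 5 = 5.

5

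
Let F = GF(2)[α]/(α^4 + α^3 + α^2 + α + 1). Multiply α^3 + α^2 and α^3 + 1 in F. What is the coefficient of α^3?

Multiply in GF(2)[α]: (α^3 + α^2)·(α^3 + 1) = α^6 + α^5 + α^3 + α^2.
Reduce using α^4 ≡ α^3 + α^2 + α + 1 (mod α^4 + α^3 + α^2 + α + 1).
Reduced: α^3 + α^2 + α + 1.

1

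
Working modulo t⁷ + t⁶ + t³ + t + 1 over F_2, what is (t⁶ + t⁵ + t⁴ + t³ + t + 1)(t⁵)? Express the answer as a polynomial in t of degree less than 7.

t^5 + t^4 + t^2 + t + 1

Multiply in F_2[t]: (t⁶ + t⁵ + t⁴ + t³ + t + 1)·(t⁵) = t¹¹ + t¹⁰ + t⁹ + t⁸ + t⁶ + t⁵.
Reduce using t⁷ ≡ t⁶ + t³ + t + 1 (mod t⁷ + t⁶ + t³ + t + 1).
Reduced: t⁵ + t⁴ + t² + t + 1.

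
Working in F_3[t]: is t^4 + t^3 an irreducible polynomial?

Write g(t) = t^4 + t^3.
Check for roots in F_3: g(0) = 0 → root; g(1) = 2; g(2) = 0 → root.
g(0) = 0, so (t) divides g(t); g is reducible.

No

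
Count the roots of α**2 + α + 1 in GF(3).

Write f(α) = α**2 + α + 1.
Evaluate at each of the 3 elements of GF(3):
f(0) = 1; f(1) = 0 → root; f(2) = 1.
Roots: {1}.

1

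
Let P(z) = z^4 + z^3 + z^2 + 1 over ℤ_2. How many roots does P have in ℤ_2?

Evaluate at each of the 2 elements of ℤ_2:
P(0) = 1; P(1) = 0 → root.
Roots: {1}.

1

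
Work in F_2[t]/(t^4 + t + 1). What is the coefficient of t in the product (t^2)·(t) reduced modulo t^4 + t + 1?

Multiply in F_2[t]: (t^2)·(t) = t^3.
Reduced: t^3.

0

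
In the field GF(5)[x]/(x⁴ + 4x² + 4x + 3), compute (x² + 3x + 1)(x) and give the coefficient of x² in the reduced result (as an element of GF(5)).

3

Multiply in GF(5)[x]: (x² + 3x + 1)·(x) = x³ + 3x² + x.
Reduced: x³ + 3x² + x.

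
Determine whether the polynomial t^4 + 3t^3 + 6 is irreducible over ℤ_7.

Write m(t) = t^4 + 3t^3 + 6.
Check for roots in ℤ_7: m(0) = 6; m(1) = 3; m(2) = 4; m(3) = 0 → root; m(4) = 6; m(5) = 5; m(6) = 4.
m(3) = 0, so (t − 3) divides m(t); m is reducible.

No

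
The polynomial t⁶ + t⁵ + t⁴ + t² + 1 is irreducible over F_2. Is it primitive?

No

Write f(t) = t⁶ + t⁵ + t⁴ + t² + 1.
|GF(2^6)^×| = 2^6 − 1 = 63. Prime factorization: 63 = 3^2·7.
f is primitive ⇔ t has order 63 in GF(2)[t]/(f), i.e. t^(63/q) ≠ 1 for each prime q | 63.
t^(21) mod f = 1
t^(9) mod f = t³ + 1.
Since t^(21) = 1, the order of t divides 21 < 63; not primitive.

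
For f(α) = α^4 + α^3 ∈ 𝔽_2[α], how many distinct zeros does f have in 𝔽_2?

2

Evaluate at each of the 2 elements of 𝔽_2:
f(0) = 0 → root; f(1) = 0 → root.
Roots: {0, 1}.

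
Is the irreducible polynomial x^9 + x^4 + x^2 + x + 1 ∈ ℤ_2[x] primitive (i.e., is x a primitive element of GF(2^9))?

Write f(x) = x^9 + x^4 + x^2 + x + 1.
|GF(2^9)^×| = 2^9 − 1 = 511. Prime factorization: 511 = 7·73.
f is primitive ⇔ x has order 511 in GF(2)[x]/(f), i.e. x^(511/q) ≠ 1 for each prime q | 511.
x^(73) mod f = 1
x^(7) mod f = x^7.
Since x^(73) = 1, the order of x divides 73 < 511; not primitive.

No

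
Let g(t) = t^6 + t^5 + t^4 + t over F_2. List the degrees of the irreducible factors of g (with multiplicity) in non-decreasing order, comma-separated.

1, 1, 1, 3

Roots in F_2: g(0) = 0 → root; g(1) = 0 → root.
Linear factors from roots: (t), (t + 1).
Complete factorization: g(t) = (t)·(t + 1)^2·(t^3 + t^2 + 1).
Factor degrees with multiplicity: 1 + 1 + 1 + 3 = 6.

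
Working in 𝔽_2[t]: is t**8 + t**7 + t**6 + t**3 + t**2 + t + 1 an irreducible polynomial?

Yes

Write m(t) = t**8 + t**7 + t**6 + t**3 + t**2 + t + 1.
Check for roots in 𝔽_2: m(0) = 1; m(1) = 1.
No roots, so no linear factors.
Monic irreducibles of degree 2 over GF(2): t**2 + t + 1.
None of them divide m (all give nonzero remainder).
Monic irreducibles of degree 3 over GF(2): t**3 + t + 1, t**3 + t**2 + 1.
None of them divide m (all give nonzero remainder).
Monic irreducibles of degree 4 over GF(2): t**4 + t + 1, t**4 + t**3 + 1, t**4 + t**3 + t**2 + t + 1.
None of them divide m (all give nonzero remainder).
No irreducible factor of degree ≤ 4 exists, so m is irreducible over GF(2).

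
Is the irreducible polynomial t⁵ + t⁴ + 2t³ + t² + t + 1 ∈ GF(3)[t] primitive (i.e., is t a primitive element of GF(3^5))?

Write f(t) = t⁵ + t⁴ + 2t³ + t² + t + 1.
|GF(3^5)^×| = 3^5 − 1 = 242. Prime factorization: 242 = 2·11^2.
f is primitive ⇔ t has order 242 in GF(3)[t]/(f), i.e. t^(242/q) ≠ 1 for each prime q | 242.
t^(121) mod f = 2.
t^(22) mod f = t⁴ + t² + t.
None equal 1, so t has full order 242; f is primitive.

Yes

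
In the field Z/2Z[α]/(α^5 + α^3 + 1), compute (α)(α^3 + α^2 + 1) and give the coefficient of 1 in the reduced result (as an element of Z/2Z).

Multiply in Z/2Z[α]: (α)·(α^3 + α^2 + 1) = α^4 + α^3 + α.
Reduced: α^4 + α^3 + α.

0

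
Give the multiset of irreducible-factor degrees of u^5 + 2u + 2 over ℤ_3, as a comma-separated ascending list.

Write h(u) = u^5 + 2u + 2.
Roots in ℤ_3: h(0) = 2; h(1) = 2; h(2) = 2.
Complete factorization: h(u) = (u^5 + 2u + 2).
Factor degrees with multiplicity: 5 = 5.

5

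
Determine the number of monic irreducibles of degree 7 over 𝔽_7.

117648

Gauss's count: N_{7}(7) = (1/7) Σ_{d|7} μ(7/d)·7^d.
Divisors of 7: 1, 7; μ(7/d) for each: -1, 1.
Σ = − 7^1 + 7^7 = 823536.
N = 823536/7 = 117648.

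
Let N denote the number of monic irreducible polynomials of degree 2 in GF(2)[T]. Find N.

1

x^(2^2) − x is the product of all monic irreducibles of degree dividing 2; Möbius inversion gives N = (1/2) Σ μ(2/d)·2^d.
Divisors of 2: 1, 2; μ(2/d) for each: -1, 1.
Σ = − 2^1 + 2^2 = 2.
N = 2/2 = 1.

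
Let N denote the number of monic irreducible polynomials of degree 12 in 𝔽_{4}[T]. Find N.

Gauss's count: N_{4}(12) = (1/12) Σ_{d|12} μ(12/d)·4^d.
Divisors of 12: 1, 2, 3, 4, 6, 12; μ(12/d) for each: 0, 1, 0, -1, -1, 1.
Σ = 4^2 − 4^4 − 4^6 + 4^12 = 16772880.
N = 16772880/12 = 1397740.

1397740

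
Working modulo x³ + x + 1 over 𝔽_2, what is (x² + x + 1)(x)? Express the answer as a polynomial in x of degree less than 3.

Multiply in 𝔽_2[x]: (x² + x + 1)·(x) = x³ + x² + x.
Reduce using x³ ≡ x + 1 (mod x³ + x + 1).
Reduced: x² + 1.

x^2 + 1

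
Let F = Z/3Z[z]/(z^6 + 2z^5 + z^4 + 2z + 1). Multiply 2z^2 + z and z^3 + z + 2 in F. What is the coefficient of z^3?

2

Multiply in Z/3Z[z]: (2z^2 + z)·(z^3 + z + 2) = 2z^5 + z^4 + 2z^3 + 2z^2 + 2z.
Reduced: 2z^5 + z^4 + 2z^3 + 2z^2 + 2z.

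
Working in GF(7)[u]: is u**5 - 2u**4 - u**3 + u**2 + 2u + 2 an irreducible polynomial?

Write h(u) = u**5 - 2u**4 - u**3 + u**2 + 2u + 2.
Check for roots in GF(7): h(0) = 2; h(1) = 3; h(2) = 2; h(3) = 1; h(4) = 5; h(5) = 2; h(6) = 6.
No roots, so no linear factors.
Degree-2 irreducible divisors: test the 21 monic irreducibles of degree 2 over GF(7).
None of them divide h (all give nonzero remainder).
No irreducible factor of degree ≤ 2 exists, so h is irreducible over GF(7).

Yes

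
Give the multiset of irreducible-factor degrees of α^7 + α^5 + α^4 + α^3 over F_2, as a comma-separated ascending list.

Write f(α) = α^7 + α^5 + α^4 + α^3.
Roots in F_2: f(0) = 0 → root; f(1) = 0 → root.
Linear factors from roots: (α), (α + 1).
Complete factorization: f(α) = (α + 1)·(α)^3·(α^3 + α^2 + 1).
Factor degrees with multiplicity: 1 + 1 + 1 + 1 + 3 = 7.

1, 1, 1, 1, 3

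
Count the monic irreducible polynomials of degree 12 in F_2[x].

335

The number of monic irreducibles of degree 12 over GF(2) is (1/12)·Σ_{d∣12} μ(12/d) 2^d.
Divisors of 12: 1, 2, 3, 4, 6, 12; μ(12/d) for each: 0, 1, 0, -1, -1, 1.
Σ = 2^2 − 2^4 − 2^6 + 2^12 = 4020.
N = 4020/12 = 335.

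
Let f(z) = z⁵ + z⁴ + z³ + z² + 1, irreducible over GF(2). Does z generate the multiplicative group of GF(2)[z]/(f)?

Yes

|GF(2^5)^×| = 2^5 − 1 = 31. Prime factorization: 31 = 31.
f is primitive ⇔ z has order 31 in GF(2)[z]/(f), i.e. z^(31/q) ≠ 1 for each prime q | 31.
z^(1) mod f = z.
None equal 1, so z has full order 31; f is primitive.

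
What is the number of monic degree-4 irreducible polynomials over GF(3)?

18

x^(3^4) − x is the product of all monic irreducibles of degree dividing 4; Möbius inversion gives N = (1/4) Σ μ(4/d)·3^d.
Divisors of 4: 1, 2, 4; μ(4/d) for each: 0, -1, 1.
Σ = − 3^2 + 3^4 = 72.
N = 72/4 = 18.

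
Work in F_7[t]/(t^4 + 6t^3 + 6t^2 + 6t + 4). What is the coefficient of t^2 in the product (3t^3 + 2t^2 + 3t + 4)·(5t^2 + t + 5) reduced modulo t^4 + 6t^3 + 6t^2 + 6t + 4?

6

Multiply in F_7[t]: (3t^3 + 2t^2 + 3t + 4)·(5t^2 + t + 5) = t^5 + 6t^4 + 4t^3 + 5t^2 + 5t + 6.
Reduce using t^4 ≡ t^3 + t^2 + t + 3 (mod t^4 + 6t^3 + 6t^2 + 6t + 4).
Reduced: 5t^3 + 6t^2 + t + 6.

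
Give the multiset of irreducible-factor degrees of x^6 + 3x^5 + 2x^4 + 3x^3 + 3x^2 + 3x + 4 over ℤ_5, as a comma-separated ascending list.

6

Write f(x) = x^6 + 3x^5 + 2x^4 + 3x^3 + 3x^2 + 3x + 4.
Roots in ℤ_5: f(0) = 4; f(1) = 4; f(2) = 3; f(3) = 1; f(4) = 1.
Complete factorization: f(x) = (x^6 + 3x^5 + 2x^4 + 3x^3 + 3x^2 + 3x + 4).
Factor degrees with multiplicity: 6 = 6.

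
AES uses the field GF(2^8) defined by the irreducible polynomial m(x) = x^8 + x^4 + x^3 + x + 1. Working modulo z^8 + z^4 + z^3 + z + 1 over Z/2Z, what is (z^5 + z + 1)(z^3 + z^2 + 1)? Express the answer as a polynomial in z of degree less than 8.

z^7 + z^5 + z^3 + z^2

Multiply in Z/2Z[z]: (z^5 + z + 1)·(z^3 + z^2 + 1) = z^8 + z^7 + z^5 + z^4 + z^2 + z + 1.
Reduce using z^8 ≡ z^4 + z^3 + z + 1 (mod z^8 + z^4 + z^3 + z + 1).
Reduced: z^7 + z^5 + z^3 + z^2.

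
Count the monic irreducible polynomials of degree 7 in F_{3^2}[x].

683280

By the necklace-counting formula, N_9(7) = (1/7) Σ_{d|7} μ(7/d)·9^d.
Divisors of 7: 1, 7; μ(7/d) for each: -1, 1.
Σ = − 9^1 + 9^7 = 4782960.
N = 4782960/7 = 683280.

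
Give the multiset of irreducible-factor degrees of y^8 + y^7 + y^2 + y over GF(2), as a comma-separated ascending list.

Write h(y) = y^8 + y^7 + y^2 + y.
Roots in GF(2): h(0) = 0 → root; h(1) = 0 → root.
Linear factors from roots: (y), (y + 1).
Complete factorization: h(y) = (y)·(y + 1)^3·(y^2 + y + 1)^2.
Factor degrees with multiplicity: 1 + 1 + 1 + 1 + 2 + 2 = 8.

1, 1, 1, 1, 2, 2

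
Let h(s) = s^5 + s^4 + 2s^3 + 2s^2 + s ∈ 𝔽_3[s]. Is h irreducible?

Check for roots in 𝔽_3: h(0) = 0 → root; h(1) = 1; h(2) = 2.
h(0) = 0, so (s) divides h(s); h is reducible.

No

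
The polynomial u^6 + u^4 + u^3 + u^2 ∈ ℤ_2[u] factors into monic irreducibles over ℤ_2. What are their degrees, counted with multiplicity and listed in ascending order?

Write h(u) = u^6 + u^4 + u^3 + u^2.
Roots in ℤ_2: h(0) = 0 → root; h(1) = 0 → root.
Linear factors from roots: (u), (u + 1).
Complete factorization: h(u) = (u + 1)·(u)^2·(u^3 + u^2 + 1).
Factor degrees with multiplicity: 1 + 1 + 1 + 3 = 6.

1, 1, 1, 3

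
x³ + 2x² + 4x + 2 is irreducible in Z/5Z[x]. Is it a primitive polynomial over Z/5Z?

Write f(x) = x³ + 2x² + 4x + 2.
|GF(5^3)^×| = 5^3 − 1 = 124. Prime factorization: 124 = 2^2·31.
f is primitive ⇔ x has order 124 in GF(5)[x]/(f), i.e. x^(124/q) ≠ 1 for each prime q | 124.
x^(62) mod f = 4.
x^(4) mod f = x + 4.
None equal 1, so x has full order 124; f is primitive.

Yes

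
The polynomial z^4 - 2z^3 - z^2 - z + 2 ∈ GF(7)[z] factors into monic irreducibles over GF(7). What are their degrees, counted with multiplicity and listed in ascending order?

4

Write f(z) = z^4 - 2z^3 - z^2 - z + 2.
Complete factorization: f(z) = (z^4 - 2z^3 - z^2 - z + 2).
Factor degrees with multiplicity: 4 = 4.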